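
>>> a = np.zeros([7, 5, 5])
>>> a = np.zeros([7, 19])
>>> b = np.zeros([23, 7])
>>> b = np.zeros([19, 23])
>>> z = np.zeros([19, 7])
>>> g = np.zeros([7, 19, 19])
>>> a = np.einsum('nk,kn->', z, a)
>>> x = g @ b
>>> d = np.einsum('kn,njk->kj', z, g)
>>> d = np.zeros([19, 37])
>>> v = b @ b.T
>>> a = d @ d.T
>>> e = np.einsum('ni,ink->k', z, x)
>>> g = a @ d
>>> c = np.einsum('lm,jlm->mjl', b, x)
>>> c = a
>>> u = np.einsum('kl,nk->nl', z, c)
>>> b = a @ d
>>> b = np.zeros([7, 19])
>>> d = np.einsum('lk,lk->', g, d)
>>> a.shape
(19, 19)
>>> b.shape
(7, 19)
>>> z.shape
(19, 7)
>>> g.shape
(19, 37)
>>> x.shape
(7, 19, 23)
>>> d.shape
()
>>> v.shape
(19, 19)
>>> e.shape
(23,)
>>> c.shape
(19, 19)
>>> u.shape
(19, 7)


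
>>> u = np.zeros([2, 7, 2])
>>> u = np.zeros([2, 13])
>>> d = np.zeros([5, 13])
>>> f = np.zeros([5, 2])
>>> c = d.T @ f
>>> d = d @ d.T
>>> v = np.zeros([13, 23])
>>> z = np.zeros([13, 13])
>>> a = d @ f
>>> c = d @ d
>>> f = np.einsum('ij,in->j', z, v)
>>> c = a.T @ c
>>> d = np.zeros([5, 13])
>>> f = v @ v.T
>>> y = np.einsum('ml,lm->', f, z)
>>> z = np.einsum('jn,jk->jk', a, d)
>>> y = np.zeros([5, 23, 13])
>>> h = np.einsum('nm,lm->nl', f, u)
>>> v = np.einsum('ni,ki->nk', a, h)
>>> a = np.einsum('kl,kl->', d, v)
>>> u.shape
(2, 13)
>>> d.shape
(5, 13)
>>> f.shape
(13, 13)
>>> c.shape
(2, 5)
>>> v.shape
(5, 13)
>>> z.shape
(5, 13)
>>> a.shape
()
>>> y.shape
(5, 23, 13)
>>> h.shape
(13, 2)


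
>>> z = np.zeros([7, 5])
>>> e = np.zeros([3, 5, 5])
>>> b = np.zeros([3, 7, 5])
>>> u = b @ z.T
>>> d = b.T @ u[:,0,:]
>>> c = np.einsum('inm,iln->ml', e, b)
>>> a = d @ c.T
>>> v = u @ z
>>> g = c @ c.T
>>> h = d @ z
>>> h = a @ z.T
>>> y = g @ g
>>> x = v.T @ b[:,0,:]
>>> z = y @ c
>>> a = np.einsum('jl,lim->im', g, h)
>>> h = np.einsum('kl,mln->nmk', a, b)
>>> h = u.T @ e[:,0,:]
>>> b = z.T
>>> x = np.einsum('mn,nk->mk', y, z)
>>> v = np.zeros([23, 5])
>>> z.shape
(5, 7)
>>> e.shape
(3, 5, 5)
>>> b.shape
(7, 5)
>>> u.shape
(3, 7, 7)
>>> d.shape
(5, 7, 7)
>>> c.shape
(5, 7)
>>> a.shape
(7, 7)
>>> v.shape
(23, 5)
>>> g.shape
(5, 5)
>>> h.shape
(7, 7, 5)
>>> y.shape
(5, 5)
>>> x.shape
(5, 7)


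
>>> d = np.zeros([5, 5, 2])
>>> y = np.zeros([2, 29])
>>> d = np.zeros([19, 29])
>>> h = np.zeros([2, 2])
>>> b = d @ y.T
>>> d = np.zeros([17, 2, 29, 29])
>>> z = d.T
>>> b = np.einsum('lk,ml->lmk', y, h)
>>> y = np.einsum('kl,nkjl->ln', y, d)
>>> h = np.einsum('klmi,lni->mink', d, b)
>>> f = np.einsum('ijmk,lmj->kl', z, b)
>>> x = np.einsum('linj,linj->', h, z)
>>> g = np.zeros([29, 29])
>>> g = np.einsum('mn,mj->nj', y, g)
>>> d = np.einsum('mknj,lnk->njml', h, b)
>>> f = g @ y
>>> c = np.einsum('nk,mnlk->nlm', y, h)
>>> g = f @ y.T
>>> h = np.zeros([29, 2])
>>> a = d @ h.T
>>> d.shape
(2, 17, 29, 2)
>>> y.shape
(29, 17)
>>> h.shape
(29, 2)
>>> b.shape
(2, 2, 29)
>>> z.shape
(29, 29, 2, 17)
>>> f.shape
(17, 17)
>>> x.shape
()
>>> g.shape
(17, 29)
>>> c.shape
(29, 2, 29)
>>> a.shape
(2, 17, 29, 29)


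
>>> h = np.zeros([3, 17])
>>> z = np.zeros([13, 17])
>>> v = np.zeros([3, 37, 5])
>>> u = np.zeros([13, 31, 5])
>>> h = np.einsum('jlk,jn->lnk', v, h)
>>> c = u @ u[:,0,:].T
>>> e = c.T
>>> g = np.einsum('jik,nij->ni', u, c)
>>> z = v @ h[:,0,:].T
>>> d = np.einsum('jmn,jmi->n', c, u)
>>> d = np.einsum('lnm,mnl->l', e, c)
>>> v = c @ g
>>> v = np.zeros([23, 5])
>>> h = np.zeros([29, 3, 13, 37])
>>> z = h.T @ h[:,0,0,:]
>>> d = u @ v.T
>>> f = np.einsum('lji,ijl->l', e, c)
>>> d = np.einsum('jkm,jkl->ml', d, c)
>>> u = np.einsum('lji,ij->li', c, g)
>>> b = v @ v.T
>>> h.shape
(29, 3, 13, 37)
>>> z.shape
(37, 13, 3, 37)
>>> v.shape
(23, 5)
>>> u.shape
(13, 13)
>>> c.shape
(13, 31, 13)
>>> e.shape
(13, 31, 13)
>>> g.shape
(13, 31)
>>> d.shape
(23, 13)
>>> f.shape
(13,)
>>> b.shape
(23, 23)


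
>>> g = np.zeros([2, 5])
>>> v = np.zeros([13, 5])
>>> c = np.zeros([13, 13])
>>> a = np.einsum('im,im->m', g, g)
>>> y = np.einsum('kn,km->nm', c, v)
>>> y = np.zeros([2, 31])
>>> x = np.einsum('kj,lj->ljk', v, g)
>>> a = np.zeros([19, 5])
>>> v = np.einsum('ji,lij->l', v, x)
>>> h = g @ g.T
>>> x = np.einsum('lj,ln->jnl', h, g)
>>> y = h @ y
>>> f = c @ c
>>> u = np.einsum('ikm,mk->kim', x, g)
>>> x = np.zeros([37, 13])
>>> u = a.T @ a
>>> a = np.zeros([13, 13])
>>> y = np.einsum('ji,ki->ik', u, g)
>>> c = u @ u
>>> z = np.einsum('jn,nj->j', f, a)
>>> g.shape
(2, 5)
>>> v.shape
(2,)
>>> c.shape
(5, 5)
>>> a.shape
(13, 13)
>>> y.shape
(5, 2)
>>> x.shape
(37, 13)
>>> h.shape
(2, 2)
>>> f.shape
(13, 13)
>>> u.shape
(5, 5)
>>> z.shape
(13,)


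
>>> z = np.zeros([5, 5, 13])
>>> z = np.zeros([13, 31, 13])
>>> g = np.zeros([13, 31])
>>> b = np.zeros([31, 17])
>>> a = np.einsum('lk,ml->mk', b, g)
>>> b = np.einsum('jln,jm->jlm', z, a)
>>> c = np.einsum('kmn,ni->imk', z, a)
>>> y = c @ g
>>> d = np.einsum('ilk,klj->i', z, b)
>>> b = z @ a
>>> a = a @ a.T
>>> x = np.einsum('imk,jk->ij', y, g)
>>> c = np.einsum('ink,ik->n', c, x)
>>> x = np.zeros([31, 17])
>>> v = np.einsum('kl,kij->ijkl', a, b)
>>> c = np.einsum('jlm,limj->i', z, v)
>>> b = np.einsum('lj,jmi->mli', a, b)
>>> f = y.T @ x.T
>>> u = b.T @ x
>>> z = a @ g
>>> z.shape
(13, 31)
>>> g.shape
(13, 31)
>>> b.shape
(31, 13, 17)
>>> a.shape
(13, 13)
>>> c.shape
(17,)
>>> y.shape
(17, 31, 31)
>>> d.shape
(13,)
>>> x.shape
(31, 17)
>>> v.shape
(31, 17, 13, 13)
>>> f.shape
(31, 31, 31)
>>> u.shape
(17, 13, 17)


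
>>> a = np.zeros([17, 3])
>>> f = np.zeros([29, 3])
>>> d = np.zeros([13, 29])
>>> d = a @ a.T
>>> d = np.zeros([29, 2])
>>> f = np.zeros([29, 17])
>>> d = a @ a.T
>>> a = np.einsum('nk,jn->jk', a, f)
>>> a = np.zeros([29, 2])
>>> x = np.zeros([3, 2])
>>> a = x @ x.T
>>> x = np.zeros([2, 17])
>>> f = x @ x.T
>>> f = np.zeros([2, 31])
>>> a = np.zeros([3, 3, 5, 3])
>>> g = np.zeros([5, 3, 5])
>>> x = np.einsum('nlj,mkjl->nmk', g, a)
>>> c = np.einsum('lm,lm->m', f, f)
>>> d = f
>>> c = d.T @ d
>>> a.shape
(3, 3, 5, 3)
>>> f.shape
(2, 31)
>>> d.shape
(2, 31)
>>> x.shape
(5, 3, 3)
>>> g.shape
(5, 3, 5)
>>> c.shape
(31, 31)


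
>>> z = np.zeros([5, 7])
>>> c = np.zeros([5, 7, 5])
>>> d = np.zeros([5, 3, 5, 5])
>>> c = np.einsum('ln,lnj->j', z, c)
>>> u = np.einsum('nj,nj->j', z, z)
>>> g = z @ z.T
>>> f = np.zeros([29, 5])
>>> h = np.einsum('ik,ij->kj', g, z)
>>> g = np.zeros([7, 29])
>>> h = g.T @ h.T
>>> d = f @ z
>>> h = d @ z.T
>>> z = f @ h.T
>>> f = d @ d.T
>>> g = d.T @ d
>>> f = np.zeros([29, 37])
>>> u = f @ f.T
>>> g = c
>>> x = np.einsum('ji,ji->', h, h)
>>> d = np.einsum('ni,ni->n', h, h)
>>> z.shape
(29, 29)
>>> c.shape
(5,)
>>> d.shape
(29,)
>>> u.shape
(29, 29)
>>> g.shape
(5,)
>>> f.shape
(29, 37)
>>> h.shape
(29, 5)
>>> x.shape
()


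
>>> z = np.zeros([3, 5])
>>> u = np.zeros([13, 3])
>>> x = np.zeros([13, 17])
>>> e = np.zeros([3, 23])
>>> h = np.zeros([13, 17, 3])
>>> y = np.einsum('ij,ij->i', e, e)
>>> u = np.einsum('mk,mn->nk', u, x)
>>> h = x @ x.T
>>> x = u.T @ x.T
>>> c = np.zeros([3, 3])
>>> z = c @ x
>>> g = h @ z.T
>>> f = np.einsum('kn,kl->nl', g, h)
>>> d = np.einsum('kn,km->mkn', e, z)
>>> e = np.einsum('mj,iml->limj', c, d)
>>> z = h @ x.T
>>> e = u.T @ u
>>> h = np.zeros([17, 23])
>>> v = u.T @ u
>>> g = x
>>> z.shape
(13, 3)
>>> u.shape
(17, 3)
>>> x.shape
(3, 13)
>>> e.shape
(3, 3)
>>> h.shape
(17, 23)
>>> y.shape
(3,)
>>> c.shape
(3, 3)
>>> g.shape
(3, 13)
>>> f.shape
(3, 13)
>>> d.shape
(13, 3, 23)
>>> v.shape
(3, 3)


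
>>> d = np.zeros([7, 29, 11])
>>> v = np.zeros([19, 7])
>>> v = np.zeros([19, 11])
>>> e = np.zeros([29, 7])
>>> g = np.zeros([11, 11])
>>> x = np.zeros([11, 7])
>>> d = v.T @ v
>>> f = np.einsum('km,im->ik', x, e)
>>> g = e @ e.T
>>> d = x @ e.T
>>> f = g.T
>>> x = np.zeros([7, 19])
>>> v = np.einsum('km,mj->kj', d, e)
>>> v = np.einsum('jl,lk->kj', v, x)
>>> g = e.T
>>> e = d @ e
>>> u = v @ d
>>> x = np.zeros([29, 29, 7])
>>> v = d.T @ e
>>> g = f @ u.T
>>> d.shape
(11, 29)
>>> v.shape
(29, 7)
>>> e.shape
(11, 7)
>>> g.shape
(29, 19)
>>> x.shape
(29, 29, 7)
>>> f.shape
(29, 29)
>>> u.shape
(19, 29)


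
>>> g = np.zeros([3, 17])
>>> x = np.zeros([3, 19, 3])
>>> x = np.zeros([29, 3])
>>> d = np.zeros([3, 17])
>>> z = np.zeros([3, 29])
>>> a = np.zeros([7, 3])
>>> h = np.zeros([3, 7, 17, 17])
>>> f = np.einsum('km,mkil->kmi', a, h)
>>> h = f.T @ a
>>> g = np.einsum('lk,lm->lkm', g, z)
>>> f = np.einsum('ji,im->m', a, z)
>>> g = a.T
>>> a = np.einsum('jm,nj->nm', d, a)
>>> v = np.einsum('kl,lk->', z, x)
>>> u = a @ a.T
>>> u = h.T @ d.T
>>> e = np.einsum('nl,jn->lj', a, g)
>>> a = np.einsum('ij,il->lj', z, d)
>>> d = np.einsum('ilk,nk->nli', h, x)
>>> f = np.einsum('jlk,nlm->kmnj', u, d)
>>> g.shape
(3, 7)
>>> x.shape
(29, 3)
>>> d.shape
(29, 3, 17)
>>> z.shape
(3, 29)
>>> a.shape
(17, 29)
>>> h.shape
(17, 3, 3)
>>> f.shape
(3, 17, 29, 3)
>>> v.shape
()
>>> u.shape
(3, 3, 3)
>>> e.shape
(17, 3)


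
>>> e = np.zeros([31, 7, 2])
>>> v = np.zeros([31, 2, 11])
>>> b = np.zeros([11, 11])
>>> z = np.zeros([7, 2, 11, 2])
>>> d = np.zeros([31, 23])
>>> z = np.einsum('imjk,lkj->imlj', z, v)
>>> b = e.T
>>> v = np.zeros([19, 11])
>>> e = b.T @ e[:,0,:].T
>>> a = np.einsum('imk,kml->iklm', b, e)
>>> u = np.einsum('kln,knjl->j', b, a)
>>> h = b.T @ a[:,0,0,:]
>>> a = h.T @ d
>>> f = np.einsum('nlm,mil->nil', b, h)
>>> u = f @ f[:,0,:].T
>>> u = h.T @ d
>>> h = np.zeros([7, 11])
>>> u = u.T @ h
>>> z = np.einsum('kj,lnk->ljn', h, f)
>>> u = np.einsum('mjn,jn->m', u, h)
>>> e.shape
(31, 7, 31)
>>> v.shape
(19, 11)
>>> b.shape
(2, 7, 31)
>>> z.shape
(2, 11, 7)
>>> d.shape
(31, 23)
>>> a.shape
(7, 7, 23)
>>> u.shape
(23,)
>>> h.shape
(7, 11)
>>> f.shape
(2, 7, 7)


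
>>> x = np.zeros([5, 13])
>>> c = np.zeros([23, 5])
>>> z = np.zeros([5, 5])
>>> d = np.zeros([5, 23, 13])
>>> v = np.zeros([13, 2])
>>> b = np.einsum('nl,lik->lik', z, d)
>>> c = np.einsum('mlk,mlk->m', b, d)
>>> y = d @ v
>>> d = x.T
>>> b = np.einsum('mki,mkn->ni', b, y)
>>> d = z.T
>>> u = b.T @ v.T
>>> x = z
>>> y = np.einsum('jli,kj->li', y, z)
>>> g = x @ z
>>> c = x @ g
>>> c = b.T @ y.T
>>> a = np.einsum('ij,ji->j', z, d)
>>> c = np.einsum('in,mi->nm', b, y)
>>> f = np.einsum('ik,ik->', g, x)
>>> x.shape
(5, 5)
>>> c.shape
(13, 23)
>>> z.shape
(5, 5)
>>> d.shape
(5, 5)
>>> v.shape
(13, 2)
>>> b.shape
(2, 13)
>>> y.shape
(23, 2)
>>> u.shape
(13, 13)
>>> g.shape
(5, 5)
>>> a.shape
(5,)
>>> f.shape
()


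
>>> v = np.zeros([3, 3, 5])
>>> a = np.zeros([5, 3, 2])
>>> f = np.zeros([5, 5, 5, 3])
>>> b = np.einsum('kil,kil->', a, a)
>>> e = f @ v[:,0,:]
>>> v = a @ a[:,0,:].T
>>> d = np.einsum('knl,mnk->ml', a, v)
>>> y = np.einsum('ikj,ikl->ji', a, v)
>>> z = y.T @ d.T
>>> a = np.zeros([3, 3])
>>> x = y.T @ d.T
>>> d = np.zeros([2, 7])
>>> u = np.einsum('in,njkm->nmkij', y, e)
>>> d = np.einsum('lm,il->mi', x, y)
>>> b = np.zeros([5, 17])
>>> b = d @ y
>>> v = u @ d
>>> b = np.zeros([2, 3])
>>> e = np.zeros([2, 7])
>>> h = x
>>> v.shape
(5, 5, 5, 2, 2)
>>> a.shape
(3, 3)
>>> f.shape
(5, 5, 5, 3)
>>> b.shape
(2, 3)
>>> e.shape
(2, 7)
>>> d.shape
(5, 2)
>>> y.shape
(2, 5)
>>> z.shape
(5, 5)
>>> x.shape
(5, 5)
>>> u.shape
(5, 5, 5, 2, 5)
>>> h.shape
(5, 5)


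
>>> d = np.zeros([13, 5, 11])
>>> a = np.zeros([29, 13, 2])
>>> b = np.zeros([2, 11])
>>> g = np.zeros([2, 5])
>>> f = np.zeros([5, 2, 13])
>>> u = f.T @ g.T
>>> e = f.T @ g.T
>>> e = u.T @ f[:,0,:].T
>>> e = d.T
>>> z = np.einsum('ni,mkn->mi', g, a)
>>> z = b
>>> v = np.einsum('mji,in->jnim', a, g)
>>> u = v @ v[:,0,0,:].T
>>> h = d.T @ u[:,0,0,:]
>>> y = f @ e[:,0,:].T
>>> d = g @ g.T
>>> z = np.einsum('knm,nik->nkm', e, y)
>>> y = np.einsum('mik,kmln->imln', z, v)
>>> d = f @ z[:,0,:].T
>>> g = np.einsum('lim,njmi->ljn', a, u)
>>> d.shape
(5, 2, 5)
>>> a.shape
(29, 13, 2)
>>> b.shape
(2, 11)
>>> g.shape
(29, 5, 13)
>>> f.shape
(5, 2, 13)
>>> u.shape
(13, 5, 2, 13)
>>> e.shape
(11, 5, 13)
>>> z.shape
(5, 11, 13)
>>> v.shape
(13, 5, 2, 29)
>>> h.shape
(11, 5, 13)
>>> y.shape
(11, 5, 2, 29)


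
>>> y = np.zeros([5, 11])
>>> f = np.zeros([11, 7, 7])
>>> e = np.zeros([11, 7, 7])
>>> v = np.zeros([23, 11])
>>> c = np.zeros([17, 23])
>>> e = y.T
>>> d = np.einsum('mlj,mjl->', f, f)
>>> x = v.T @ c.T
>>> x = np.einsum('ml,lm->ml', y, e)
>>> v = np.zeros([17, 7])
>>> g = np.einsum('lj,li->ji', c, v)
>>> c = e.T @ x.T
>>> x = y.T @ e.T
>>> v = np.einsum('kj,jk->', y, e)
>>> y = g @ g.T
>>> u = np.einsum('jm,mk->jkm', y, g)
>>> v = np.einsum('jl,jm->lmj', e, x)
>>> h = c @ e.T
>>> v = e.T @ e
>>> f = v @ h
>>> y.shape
(23, 23)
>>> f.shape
(5, 11)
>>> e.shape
(11, 5)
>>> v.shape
(5, 5)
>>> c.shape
(5, 5)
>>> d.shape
()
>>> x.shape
(11, 11)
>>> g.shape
(23, 7)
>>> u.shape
(23, 7, 23)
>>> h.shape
(5, 11)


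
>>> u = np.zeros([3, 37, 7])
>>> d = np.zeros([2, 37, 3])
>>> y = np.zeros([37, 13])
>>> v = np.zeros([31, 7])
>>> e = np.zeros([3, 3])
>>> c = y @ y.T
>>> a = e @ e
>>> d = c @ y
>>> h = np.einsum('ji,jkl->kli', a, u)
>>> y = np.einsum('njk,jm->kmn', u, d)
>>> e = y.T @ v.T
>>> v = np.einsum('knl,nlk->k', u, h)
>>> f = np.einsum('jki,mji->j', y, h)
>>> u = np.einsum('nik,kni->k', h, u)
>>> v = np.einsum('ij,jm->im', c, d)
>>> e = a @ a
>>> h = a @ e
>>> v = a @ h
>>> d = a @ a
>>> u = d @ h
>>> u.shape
(3, 3)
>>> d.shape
(3, 3)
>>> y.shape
(7, 13, 3)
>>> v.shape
(3, 3)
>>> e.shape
(3, 3)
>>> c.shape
(37, 37)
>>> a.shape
(3, 3)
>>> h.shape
(3, 3)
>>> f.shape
(7,)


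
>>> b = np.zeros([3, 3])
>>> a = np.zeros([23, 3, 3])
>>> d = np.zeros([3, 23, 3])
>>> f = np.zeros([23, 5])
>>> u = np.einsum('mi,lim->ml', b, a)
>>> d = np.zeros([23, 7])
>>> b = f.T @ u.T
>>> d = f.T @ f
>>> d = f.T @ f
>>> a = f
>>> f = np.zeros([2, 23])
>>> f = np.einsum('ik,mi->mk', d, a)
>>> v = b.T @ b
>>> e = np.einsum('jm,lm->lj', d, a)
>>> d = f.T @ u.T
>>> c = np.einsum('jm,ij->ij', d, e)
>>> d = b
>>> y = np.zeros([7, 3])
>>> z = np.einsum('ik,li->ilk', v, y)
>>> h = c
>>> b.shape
(5, 3)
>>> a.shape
(23, 5)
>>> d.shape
(5, 3)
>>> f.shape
(23, 5)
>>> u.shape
(3, 23)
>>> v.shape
(3, 3)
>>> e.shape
(23, 5)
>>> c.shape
(23, 5)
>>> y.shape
(7, 3)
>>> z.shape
(3, 7, 3)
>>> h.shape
(23, 5)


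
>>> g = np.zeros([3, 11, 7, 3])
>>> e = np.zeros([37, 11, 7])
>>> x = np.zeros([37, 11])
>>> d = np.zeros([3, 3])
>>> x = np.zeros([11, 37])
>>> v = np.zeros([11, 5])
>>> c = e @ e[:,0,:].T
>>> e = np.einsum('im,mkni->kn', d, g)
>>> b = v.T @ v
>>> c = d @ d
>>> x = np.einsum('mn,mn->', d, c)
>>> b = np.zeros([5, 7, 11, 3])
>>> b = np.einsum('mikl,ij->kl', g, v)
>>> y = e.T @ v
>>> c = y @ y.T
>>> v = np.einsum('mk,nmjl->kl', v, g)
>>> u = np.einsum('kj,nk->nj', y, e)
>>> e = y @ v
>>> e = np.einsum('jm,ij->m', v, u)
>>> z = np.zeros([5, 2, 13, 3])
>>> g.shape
(3, 11, 7, 3)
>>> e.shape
(3,)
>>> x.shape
()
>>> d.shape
(3, 3)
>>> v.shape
(5, 3)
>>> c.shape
(7, 7)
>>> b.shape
(7, 3)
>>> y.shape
(7, 5)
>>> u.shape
(11, 5)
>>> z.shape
(5, 2, 13, 3)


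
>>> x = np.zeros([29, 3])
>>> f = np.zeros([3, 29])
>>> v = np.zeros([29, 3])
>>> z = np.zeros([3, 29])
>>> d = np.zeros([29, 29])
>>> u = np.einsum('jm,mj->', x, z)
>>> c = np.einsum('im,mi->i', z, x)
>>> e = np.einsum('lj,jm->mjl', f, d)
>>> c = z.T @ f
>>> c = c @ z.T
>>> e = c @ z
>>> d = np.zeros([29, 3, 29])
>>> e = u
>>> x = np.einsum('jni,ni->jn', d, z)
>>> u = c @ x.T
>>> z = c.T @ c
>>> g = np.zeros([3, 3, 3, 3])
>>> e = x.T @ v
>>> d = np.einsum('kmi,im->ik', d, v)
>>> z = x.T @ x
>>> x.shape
(29, 3)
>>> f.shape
(3, 29)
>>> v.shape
(29, 3)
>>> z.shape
(3, 3)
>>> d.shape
(29, 29)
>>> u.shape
(29, 29)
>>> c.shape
(29, 3)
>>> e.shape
(3, 3)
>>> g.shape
(3, 3, 3, 3)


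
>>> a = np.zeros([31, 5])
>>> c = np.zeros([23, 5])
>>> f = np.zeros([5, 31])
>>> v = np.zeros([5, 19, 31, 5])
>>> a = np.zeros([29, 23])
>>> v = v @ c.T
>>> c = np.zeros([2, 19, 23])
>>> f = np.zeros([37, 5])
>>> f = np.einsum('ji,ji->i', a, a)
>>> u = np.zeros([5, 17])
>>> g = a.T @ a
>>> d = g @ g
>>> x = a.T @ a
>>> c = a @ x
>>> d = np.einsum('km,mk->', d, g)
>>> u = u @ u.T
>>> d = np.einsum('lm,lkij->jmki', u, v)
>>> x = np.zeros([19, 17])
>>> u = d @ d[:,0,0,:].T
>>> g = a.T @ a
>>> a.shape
(29, 23)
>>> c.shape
(29, 23)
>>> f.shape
(23,)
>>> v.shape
(5, 19, 31, 23)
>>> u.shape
(23, 5, 19, 23)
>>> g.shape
(23, 23)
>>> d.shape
(23, 5, 19, 31)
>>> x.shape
(19, 17)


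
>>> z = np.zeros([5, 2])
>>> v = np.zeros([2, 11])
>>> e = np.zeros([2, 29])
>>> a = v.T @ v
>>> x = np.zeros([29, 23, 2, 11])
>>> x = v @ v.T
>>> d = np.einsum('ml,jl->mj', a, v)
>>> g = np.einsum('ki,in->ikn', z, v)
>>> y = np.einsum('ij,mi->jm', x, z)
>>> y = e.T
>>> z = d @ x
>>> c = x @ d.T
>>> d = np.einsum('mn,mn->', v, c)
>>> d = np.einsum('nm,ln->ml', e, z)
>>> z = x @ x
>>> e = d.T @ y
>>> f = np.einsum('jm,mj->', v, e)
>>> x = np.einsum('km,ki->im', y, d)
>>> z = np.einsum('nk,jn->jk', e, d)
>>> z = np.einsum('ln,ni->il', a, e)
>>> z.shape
(2, 11)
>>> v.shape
(2, 11)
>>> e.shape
(11, 2)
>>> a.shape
(11, 11)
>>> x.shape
(11, 2)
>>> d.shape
(29, 11)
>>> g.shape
(2, 5, 11)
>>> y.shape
(29, 2)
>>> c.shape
(2, 11)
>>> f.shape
()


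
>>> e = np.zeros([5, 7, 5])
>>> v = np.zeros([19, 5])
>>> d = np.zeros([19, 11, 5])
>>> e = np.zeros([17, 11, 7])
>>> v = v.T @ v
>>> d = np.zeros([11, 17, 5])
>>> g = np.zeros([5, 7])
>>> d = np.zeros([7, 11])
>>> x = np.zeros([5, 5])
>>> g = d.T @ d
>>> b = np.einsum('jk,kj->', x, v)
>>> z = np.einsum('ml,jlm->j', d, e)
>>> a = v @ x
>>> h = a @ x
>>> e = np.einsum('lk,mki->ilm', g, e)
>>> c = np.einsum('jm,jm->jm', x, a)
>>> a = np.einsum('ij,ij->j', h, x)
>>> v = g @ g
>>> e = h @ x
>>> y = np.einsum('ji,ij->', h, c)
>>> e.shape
(5, 5)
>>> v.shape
(11, 11)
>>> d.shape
(7, 11)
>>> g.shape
(11, 11)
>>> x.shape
(5, 5)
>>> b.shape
()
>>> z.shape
(17,)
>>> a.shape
(5,)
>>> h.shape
(5, 5)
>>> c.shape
(5, 5)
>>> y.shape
()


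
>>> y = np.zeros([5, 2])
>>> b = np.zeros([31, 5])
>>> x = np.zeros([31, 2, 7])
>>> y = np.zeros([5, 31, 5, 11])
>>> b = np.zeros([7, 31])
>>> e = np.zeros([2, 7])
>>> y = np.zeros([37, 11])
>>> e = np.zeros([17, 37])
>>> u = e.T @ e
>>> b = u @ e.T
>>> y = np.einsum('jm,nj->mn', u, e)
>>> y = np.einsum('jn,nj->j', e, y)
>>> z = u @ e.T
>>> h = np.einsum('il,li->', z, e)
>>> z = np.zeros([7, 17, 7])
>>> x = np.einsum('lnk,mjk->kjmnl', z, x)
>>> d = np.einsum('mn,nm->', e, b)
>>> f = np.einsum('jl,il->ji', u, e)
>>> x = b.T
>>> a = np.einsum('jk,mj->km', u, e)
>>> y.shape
(17,)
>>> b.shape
(37, 17)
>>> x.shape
(17, 37)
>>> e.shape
(17, 37)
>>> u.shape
(37, 37)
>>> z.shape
(7, 17, 7)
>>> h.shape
()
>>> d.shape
()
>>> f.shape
(37, 17)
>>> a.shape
(37, 17)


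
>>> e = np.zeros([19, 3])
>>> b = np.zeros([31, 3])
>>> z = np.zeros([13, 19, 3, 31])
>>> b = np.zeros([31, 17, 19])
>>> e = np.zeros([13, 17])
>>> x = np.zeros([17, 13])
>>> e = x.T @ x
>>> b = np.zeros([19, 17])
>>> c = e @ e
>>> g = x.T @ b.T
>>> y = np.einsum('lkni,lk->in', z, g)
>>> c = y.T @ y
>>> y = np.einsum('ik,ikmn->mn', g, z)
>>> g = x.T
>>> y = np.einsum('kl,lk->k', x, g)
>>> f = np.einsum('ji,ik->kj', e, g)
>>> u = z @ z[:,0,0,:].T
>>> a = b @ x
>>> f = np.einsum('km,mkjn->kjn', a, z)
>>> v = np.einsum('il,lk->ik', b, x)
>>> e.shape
(13, 13)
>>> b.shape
(19, 17)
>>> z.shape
(13, 19, 3, 31)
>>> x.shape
(17, 13)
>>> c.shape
(3, 3)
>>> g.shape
(13, 17)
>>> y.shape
(17,)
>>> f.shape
(19, 3, 31)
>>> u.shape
(13, 19, 3, 13)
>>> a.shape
(19, 13)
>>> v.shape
(19, 13)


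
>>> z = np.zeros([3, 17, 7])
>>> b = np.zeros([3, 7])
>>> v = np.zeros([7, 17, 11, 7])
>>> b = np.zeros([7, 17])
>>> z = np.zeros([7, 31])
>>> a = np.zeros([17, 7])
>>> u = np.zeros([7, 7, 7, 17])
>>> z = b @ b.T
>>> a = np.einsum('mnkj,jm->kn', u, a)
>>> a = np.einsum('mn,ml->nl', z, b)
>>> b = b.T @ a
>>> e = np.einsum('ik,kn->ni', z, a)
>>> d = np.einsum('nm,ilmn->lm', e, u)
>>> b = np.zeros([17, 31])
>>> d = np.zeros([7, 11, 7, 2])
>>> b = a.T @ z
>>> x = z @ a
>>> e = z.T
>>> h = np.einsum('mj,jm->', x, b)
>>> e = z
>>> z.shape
(7, 7)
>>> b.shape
(17, 7)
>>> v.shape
(7, 17, 11, 7)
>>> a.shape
(7, 17)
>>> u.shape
(7, 7, 7, 17)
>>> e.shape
(7, 7)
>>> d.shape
(7, 11, 7, 2)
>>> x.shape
(7, 17)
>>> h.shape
()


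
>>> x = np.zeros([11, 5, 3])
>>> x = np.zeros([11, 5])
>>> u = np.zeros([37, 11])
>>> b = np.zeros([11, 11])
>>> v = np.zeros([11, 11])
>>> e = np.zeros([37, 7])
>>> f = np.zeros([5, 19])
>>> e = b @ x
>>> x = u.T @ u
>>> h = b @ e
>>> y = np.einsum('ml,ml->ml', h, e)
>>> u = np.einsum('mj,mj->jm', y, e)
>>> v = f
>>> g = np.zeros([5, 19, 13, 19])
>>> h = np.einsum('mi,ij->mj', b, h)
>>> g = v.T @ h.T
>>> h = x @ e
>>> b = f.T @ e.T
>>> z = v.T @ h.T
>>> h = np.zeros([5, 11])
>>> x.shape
(11, 11)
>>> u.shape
(5, 11)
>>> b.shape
(19, 11)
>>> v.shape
(5, 19)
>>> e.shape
(11, 5)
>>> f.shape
(5, 19)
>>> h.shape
(5, 11)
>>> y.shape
(11, 5)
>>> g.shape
(19, 11)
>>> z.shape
(19, 11)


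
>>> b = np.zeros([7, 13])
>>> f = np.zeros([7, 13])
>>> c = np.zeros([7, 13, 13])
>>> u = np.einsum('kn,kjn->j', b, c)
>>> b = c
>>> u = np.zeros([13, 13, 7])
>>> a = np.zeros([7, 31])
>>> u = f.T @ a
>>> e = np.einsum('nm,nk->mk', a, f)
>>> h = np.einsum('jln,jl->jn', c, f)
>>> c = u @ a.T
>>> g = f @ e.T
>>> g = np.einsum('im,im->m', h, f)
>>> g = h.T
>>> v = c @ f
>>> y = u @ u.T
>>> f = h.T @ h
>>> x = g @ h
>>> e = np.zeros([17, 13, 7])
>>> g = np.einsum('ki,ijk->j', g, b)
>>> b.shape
(7, 13, 13)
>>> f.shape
(13, 13)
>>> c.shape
(13, 7)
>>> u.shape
(13, 31)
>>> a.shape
(7, 31)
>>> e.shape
(17, 13, 7)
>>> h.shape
(7, 13)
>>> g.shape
(13,)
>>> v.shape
(13, 13)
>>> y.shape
(13, 13)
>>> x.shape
(13, 13)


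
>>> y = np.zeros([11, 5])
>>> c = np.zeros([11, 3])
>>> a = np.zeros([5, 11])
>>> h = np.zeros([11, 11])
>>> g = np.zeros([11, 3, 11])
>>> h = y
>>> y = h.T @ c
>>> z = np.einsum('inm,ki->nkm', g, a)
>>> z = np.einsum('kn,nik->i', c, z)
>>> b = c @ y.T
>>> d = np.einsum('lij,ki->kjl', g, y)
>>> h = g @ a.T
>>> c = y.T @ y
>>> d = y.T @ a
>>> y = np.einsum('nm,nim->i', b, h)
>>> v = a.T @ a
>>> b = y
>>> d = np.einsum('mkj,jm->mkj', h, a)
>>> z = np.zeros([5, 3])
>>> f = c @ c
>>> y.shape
(3,)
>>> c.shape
(3, 3)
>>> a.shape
(5, 11)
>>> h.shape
(11, 3, 5)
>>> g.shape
(11, 3, 11)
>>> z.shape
(5, 3)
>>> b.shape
(3,)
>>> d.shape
(11, 3, 5)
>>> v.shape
(11, 11)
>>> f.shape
(3, 3)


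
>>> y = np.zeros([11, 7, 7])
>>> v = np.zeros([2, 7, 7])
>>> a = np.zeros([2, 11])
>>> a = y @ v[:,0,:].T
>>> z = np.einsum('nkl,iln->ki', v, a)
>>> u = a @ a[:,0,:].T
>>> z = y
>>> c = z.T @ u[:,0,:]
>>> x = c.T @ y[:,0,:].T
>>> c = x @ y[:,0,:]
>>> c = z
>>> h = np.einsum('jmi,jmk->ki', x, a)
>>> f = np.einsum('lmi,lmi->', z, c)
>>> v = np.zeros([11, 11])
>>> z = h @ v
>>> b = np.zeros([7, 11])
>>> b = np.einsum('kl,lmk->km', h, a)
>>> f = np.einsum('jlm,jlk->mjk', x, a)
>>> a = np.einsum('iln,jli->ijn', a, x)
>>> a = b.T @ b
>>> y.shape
(11, 7, 7)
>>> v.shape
(11, 11)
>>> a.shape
(7, 7)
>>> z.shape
(2, 11)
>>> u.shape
(11, 7, 11)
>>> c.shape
(11, 7, 7)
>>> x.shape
(11, 7, 11)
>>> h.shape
(2, 11)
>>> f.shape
(11, 11, 2)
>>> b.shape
(2, 7)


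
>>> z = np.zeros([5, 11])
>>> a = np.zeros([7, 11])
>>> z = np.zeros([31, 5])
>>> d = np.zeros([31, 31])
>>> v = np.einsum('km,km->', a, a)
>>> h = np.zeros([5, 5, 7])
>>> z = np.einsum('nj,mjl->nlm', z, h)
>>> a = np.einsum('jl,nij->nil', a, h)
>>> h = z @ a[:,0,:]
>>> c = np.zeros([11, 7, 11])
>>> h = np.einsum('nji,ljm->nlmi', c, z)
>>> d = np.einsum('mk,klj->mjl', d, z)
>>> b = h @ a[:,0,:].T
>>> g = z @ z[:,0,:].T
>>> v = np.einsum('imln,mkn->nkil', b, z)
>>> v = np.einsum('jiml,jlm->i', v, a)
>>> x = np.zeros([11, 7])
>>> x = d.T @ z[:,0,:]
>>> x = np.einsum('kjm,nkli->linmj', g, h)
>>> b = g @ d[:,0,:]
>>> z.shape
(31, 7, 5)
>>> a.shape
(5, 5, 11)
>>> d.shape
(31, 5, 7)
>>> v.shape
(7,)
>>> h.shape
(11, 31, 5, 11)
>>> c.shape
(11, 7, 11)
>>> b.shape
(31, 7, 7)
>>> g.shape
(31, 7, 31)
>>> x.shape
(5, 11, 11, 31, 7)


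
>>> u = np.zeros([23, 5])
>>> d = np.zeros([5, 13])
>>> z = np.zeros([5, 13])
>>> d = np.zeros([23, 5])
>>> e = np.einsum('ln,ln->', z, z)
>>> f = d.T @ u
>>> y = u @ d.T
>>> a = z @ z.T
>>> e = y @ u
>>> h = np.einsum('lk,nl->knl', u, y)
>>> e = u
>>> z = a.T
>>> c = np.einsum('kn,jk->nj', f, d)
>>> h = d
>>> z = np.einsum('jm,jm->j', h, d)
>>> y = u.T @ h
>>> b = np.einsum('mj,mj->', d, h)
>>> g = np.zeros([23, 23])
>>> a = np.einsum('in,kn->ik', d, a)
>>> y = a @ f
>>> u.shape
(23, 5)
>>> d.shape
(23, 5)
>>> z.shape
(23,)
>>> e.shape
(23, 5)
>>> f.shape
(5, 5)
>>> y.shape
(23, 5)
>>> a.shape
(23, 5)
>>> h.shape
(23, 5)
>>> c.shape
(5, 23)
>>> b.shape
()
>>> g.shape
(23, 23)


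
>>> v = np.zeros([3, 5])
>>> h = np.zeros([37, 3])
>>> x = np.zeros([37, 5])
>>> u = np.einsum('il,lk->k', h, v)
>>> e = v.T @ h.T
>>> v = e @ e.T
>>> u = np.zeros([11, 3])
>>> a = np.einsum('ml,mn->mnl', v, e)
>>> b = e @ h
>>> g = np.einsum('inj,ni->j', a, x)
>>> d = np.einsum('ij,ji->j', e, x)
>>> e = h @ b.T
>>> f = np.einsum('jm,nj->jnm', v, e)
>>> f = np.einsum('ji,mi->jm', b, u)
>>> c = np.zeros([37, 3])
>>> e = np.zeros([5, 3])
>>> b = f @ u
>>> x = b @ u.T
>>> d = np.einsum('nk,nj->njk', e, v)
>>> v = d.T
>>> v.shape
(3, 5, 5)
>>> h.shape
(37, 3)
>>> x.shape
(5, 11)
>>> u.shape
(11, 3)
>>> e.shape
(5, 3)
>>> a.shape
(5, 37, 5)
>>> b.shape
(5, 3)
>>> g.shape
(5,)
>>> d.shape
(5, 5, 3)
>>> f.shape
(5, 11)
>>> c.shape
(37, 3)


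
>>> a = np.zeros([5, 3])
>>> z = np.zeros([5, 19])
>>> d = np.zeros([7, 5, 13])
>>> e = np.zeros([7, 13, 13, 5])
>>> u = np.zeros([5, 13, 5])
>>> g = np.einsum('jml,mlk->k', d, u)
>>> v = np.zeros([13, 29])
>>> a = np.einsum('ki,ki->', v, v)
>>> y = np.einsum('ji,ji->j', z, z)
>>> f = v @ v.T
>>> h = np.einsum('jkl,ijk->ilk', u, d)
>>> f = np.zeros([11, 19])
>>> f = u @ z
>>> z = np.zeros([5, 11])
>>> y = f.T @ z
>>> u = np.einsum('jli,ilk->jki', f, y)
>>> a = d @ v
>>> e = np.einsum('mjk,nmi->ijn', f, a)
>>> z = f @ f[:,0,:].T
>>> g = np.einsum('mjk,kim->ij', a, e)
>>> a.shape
(7, 5, 29)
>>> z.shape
(5, 13, 5)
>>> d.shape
(7, 5, 13)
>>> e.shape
(29, 13, 7)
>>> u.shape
(5, 11, 19)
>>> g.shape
(13, 5)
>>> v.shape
(13, 29)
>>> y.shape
(19, 13, 11)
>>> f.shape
(5, 13, 19)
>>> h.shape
(7, 5, 13)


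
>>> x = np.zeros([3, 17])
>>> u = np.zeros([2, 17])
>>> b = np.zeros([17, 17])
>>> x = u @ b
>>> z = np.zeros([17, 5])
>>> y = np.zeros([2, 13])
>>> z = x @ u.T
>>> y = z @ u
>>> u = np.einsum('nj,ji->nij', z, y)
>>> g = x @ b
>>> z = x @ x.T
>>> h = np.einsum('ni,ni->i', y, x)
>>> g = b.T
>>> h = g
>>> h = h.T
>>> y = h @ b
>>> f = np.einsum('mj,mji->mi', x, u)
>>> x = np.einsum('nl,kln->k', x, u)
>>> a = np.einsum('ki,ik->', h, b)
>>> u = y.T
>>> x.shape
(2,)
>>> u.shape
(17, 17)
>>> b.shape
(17, 17)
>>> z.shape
(2, 2)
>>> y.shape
(17, 17)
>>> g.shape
(17, 17)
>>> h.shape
(17, 17)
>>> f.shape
(2, 2)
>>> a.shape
()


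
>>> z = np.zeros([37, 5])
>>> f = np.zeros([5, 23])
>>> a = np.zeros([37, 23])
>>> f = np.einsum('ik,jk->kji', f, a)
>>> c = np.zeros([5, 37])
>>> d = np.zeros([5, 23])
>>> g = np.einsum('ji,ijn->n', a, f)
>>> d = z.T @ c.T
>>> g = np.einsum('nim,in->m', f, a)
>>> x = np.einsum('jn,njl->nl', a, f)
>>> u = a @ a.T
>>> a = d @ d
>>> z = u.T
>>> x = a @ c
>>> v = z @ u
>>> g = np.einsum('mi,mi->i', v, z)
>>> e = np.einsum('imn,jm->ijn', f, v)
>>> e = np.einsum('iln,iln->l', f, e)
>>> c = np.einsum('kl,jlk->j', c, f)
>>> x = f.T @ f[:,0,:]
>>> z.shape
(37, 37)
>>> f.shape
(23, 37, 5)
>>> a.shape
(5, 5)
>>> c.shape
(23,)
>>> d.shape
(5, 5)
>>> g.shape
(37,)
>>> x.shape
(5, 37, 5)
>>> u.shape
(37, 37)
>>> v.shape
(37, 37)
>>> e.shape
(37,)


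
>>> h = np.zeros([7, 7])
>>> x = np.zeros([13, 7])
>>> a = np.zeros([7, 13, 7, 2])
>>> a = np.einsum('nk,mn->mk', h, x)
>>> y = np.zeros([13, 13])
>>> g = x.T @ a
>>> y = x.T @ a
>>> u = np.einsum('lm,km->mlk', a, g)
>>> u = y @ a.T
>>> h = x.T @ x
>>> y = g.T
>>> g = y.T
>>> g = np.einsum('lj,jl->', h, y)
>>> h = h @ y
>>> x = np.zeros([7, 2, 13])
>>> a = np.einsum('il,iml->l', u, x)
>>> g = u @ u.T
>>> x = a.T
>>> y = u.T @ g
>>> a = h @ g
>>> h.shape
(7, 7)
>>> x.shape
(13,)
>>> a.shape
(7, 7)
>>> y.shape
(13, 7)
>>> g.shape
(7, 7)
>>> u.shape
(7, 13)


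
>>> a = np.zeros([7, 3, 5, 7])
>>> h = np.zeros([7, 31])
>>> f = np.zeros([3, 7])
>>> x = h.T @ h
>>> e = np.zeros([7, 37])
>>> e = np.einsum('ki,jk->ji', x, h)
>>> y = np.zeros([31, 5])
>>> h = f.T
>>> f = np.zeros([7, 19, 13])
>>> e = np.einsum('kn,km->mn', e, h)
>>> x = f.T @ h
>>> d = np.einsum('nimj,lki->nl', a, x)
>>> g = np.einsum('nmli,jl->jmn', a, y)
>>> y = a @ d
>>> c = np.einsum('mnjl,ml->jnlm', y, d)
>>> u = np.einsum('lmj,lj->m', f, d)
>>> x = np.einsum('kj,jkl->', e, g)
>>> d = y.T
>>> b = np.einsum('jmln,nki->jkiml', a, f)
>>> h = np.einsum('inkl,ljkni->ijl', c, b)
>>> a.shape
(7, 3, 5, 7)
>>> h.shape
(5, 19, 7)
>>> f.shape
(7, 19, 13)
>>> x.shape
()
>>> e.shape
(3, 31)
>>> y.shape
(7, 3, 5, 13)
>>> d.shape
(13, 5, 3, 7)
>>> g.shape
(31, 3, 7)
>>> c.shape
(5, 3, 13, 7)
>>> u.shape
(19,)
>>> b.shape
(7, 19, 13, 3, 5)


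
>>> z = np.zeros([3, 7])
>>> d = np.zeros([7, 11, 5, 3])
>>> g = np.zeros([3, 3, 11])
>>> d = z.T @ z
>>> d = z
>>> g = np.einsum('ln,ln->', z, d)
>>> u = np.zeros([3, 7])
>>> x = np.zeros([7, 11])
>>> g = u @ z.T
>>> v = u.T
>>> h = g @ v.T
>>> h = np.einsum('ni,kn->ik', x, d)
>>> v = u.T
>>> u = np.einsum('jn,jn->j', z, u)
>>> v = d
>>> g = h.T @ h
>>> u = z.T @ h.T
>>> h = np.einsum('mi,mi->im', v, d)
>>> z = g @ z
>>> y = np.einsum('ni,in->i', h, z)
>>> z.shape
(3, 7)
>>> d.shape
(3, 7)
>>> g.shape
(3, 3)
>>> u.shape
(7, 11)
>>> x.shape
(7, 11)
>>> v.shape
(3, 7)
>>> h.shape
(7, 3)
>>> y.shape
(3,)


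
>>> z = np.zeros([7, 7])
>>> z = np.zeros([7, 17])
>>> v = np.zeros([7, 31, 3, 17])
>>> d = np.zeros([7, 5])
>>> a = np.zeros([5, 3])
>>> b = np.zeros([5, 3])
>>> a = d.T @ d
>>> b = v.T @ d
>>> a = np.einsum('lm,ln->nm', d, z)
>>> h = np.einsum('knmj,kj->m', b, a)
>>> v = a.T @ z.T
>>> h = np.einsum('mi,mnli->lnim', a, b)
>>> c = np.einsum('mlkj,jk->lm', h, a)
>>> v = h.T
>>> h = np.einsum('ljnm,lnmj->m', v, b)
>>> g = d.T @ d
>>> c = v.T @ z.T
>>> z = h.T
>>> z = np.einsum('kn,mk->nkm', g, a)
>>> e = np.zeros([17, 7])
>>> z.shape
(5, 5, 17)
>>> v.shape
(17, 5, 3, 31)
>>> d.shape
(7, 5)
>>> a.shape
(17, 5)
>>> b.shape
(17, 3, 31, 5)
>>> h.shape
(31,)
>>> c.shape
(31, 3, 5, 7)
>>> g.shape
(5, 5)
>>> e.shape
(17, 7)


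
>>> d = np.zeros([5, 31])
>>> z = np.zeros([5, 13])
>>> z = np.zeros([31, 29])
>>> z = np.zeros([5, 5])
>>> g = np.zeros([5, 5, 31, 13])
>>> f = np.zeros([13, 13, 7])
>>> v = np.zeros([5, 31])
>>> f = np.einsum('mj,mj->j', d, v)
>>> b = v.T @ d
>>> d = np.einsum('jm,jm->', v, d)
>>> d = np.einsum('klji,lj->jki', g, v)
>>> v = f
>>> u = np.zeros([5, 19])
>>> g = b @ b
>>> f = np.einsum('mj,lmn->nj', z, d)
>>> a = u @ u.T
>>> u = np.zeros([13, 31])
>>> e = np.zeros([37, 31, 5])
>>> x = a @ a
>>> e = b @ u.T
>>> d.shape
(31, 5, 13)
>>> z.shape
(5, 5)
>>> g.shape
(31, 31)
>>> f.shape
(13, 5)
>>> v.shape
(31,)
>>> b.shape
(31, 31)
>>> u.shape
(13, 31)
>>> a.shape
(5, 5)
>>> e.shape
(31, 13)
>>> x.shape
(5, 5)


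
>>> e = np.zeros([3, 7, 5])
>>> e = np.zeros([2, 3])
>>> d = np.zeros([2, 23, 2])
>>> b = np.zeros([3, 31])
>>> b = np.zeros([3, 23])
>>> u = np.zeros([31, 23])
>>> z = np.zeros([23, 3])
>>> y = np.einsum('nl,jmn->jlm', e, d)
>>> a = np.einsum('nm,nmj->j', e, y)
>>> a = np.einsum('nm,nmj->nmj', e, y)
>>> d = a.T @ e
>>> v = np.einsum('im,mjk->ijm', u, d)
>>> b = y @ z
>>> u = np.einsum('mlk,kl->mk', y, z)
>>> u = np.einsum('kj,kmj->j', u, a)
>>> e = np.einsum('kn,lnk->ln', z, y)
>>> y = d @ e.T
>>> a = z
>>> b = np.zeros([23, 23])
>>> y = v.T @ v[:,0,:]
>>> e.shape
(2, 3)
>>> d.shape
(23, 3, 3)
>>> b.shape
(23, 23)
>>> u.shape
(23,)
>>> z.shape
(23, 3)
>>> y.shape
(23, 3, 23)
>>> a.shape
(23, 3)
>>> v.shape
(31, 3, 23)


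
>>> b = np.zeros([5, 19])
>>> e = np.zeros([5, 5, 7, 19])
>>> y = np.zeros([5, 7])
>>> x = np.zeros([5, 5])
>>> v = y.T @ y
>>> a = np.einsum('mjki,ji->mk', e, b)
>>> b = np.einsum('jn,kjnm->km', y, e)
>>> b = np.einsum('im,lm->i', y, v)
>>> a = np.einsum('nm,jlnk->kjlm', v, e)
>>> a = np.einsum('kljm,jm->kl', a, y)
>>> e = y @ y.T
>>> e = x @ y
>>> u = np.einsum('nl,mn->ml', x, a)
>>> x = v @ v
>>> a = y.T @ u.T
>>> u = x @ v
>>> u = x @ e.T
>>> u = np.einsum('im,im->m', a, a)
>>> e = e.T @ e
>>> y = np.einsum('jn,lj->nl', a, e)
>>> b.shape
(5,)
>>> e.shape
(7, 7)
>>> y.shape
(19, 7)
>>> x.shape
(7, 7)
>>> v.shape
(7, 7)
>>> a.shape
(7, 19)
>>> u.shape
(19,)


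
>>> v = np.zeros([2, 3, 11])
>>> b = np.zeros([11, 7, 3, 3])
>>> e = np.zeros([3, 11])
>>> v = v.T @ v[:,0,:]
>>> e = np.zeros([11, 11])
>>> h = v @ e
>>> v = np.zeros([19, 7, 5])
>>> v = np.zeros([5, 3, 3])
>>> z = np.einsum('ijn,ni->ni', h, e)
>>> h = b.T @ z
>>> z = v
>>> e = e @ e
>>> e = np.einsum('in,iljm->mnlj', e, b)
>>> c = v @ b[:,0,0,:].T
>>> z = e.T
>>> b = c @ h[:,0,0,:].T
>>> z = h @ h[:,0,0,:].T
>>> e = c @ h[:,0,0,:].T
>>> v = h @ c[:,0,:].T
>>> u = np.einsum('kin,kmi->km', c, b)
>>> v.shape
(3, 3, 7, 5)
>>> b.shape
(5, 3, 3)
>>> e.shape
(5, 3, 3)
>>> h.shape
(3, 3, 7, 11)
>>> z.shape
(3, 3, 7, 3)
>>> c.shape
(5, 3, 11)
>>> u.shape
(5, 3)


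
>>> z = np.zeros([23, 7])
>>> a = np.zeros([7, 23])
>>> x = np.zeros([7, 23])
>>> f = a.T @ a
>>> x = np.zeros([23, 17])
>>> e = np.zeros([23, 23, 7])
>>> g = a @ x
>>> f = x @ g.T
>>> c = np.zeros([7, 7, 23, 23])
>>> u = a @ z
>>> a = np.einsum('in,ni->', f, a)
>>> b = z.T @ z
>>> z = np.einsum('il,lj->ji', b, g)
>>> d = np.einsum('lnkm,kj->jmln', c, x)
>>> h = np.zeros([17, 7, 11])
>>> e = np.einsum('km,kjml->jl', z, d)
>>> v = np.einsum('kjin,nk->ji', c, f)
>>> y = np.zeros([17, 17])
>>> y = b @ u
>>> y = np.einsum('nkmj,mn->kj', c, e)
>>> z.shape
(17, 7)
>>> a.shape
()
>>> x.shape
(23, 17)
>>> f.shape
(23, 7)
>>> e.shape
(23, 7)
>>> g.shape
(7, 17)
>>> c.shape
(7, 7, 23, 23)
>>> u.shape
(7, 7)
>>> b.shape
(7, 7)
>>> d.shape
(17, 23, 7, 7)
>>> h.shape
(17, 7, 11)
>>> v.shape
(7, 23)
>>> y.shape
(7, 23)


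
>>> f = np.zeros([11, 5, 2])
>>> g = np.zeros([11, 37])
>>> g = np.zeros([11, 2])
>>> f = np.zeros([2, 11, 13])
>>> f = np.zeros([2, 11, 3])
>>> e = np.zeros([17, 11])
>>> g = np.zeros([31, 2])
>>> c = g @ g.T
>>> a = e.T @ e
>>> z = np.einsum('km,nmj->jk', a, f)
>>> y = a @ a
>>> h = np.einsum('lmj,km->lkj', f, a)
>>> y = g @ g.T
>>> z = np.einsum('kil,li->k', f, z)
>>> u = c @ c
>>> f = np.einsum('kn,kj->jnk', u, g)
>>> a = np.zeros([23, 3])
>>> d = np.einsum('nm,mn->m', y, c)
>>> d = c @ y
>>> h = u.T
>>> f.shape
(2, 31, 31)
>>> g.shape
(31, 2)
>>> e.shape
(17, 11)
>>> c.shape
(31, 31)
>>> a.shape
(23, 3)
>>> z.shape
(2,)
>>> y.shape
(31, 31)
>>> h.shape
(31, 31)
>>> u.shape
(31, 31)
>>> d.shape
(31, 31)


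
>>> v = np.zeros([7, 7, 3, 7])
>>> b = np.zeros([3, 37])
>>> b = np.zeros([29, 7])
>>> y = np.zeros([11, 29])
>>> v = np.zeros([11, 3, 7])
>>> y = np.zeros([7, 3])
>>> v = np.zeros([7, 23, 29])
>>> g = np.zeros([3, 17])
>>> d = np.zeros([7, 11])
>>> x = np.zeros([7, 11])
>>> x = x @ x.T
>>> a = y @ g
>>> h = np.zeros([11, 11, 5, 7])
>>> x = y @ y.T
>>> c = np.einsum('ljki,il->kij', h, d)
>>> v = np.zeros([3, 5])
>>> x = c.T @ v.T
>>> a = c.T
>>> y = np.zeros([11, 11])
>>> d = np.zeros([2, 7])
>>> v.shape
(3, 5)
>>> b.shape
(29, 7)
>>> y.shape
(11, 11)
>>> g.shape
(3, 17)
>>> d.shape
(2, 7)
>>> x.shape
(11, 7, 3)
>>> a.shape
(11, 7, 5)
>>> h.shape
(11, 11, 5, 7)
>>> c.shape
(5, 7, 11)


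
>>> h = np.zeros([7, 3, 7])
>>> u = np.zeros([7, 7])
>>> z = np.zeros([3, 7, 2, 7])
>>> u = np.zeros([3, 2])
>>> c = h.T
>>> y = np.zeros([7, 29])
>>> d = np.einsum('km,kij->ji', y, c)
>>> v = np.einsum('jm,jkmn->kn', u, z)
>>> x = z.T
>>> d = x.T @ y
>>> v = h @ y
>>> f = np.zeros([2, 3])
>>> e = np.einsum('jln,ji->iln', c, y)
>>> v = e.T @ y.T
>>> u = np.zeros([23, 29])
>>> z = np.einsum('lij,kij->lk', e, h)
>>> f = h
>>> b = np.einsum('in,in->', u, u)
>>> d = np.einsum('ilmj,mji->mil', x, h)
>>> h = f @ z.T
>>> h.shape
(7, 3, 29)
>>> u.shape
(23, 29)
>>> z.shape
(29, 7)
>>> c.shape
(7, 3, 7)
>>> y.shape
(7, 29)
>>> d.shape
(7, 7, 2)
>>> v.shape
(7, 3, 7)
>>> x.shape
(7, 2, 7, 3)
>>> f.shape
(7, 3, 7)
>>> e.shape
(29, 3, 7)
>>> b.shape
()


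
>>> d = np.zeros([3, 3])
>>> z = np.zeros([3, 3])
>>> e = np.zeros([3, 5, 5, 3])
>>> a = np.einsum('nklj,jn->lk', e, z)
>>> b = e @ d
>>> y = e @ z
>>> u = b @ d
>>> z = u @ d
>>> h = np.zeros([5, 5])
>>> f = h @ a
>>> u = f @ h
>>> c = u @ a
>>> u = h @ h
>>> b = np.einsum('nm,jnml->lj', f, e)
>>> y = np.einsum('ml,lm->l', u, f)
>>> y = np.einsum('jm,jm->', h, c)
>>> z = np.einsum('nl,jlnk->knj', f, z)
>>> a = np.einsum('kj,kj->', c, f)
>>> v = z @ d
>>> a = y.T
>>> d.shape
(3, 3)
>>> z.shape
(3, 5, 3)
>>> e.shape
(3, 5, 5, 3)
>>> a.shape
()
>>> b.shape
(3, 3)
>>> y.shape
()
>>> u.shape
(5, 5)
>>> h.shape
(5, 5)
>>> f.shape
(5, 5)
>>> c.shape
(5, 5)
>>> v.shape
(3, 5, 3)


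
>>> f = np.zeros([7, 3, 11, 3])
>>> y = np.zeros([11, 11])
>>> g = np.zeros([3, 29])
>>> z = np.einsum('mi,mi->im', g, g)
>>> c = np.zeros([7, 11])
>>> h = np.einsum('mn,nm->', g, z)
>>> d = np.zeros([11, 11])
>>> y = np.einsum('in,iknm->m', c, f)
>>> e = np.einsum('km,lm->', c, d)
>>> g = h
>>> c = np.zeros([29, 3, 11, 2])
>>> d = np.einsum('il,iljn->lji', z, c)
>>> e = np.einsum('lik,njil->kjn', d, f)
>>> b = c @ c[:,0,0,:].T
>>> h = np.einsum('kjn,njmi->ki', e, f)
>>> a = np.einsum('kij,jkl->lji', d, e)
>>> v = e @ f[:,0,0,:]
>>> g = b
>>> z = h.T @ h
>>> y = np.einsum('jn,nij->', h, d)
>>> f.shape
(7, 3, 11, 3)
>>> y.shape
()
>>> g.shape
(29, 3, 11, 29)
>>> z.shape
(3, 3)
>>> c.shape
(29, 3, 11, 2)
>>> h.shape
(29, 3)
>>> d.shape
(3, 11, 29)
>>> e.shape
(29, 3, 7)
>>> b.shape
(29, 3, 11, 29)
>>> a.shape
(7, 29, 11)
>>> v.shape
(29, 3, 3)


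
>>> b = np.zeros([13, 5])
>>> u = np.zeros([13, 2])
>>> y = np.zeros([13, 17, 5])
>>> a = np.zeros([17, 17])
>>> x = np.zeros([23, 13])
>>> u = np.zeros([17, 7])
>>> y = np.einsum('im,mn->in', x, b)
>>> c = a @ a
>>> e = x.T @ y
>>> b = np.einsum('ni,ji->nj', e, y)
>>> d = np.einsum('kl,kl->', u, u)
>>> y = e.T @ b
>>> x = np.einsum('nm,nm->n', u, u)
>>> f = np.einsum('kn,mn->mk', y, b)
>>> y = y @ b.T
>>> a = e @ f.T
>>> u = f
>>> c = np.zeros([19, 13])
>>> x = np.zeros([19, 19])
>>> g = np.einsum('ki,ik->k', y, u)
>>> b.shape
(13, 23)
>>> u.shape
(13, 5)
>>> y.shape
(5, 13)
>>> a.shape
(13, 13)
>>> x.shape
(19, 19)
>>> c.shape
(19, 13)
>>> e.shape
(13, 5)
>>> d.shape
()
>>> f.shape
(13, 5)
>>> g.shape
(5,)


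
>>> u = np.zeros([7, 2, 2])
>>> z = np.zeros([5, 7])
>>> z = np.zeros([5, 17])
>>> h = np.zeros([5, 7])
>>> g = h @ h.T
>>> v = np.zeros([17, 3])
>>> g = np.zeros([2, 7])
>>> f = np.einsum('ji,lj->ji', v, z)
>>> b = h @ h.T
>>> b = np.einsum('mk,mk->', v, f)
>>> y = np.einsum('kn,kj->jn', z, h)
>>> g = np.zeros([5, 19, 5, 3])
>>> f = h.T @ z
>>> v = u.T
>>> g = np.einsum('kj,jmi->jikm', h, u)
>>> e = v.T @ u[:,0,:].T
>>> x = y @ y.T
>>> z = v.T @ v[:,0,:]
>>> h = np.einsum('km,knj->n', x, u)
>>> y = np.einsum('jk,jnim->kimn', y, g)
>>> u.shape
(7, 2, 2)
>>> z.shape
(7, 2, 7)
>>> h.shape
(2,)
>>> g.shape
(7, 2, 5, 2)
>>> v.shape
(2, 2, 7)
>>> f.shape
(7, 17)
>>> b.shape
()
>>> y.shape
(17, 5, 2, 2)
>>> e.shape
(7, 2, 7)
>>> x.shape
(7, 7)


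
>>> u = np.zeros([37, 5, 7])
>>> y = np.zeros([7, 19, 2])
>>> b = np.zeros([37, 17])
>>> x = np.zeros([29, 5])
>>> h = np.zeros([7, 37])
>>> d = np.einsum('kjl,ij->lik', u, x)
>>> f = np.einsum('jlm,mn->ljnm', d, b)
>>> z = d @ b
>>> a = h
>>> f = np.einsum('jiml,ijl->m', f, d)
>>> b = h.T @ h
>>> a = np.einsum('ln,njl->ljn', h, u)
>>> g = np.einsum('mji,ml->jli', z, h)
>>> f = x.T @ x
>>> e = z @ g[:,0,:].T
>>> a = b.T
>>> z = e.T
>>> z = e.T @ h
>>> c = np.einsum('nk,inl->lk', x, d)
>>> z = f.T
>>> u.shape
(37, 5, 7)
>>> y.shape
(7, 19, 2)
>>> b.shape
(37, 37)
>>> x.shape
(29, 5)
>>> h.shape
(7, 37)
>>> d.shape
(7, 29, 37)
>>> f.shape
(5, 5)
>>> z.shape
(5, 5)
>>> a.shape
(37, 37)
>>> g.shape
(29, 37, 17)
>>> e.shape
(7, 29, 29)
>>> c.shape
(37, 5)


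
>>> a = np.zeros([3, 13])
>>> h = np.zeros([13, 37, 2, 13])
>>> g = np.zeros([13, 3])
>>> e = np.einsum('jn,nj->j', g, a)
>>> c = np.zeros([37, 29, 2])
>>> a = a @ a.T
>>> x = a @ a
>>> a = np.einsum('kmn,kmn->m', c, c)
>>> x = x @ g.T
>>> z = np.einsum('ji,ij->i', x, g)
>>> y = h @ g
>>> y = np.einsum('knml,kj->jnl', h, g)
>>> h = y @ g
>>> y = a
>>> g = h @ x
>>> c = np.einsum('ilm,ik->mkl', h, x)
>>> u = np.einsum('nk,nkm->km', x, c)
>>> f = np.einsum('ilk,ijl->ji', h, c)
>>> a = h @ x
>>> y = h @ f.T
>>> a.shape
(3, 37, 13)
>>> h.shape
(3, 37, 3)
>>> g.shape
(3, 37, 13)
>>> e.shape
(13,)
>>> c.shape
(3, 13, 37)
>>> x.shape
(3, 13)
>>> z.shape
(13,)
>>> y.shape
(3, 37, 13)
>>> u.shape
(13, 37)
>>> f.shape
(13, 3)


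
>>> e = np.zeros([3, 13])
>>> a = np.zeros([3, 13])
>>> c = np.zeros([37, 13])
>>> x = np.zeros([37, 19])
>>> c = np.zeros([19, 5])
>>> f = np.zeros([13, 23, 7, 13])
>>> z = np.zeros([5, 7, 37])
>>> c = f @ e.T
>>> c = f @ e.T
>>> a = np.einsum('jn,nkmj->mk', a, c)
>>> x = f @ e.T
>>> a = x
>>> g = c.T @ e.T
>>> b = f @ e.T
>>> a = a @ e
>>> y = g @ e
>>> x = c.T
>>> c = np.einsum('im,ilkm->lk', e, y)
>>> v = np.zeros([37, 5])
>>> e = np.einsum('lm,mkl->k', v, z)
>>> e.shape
(7,)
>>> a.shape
(13, 23, 7, 13)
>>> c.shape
(7, 23)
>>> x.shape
(3, 7, 23, 13)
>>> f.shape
(13, 23, 7, 13)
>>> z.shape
(5, 7, 37)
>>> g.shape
(3, 7, 23, 3)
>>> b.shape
(13, 23, 7, 3)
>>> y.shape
(3, 7, 23, 13)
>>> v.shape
(37, 5)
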